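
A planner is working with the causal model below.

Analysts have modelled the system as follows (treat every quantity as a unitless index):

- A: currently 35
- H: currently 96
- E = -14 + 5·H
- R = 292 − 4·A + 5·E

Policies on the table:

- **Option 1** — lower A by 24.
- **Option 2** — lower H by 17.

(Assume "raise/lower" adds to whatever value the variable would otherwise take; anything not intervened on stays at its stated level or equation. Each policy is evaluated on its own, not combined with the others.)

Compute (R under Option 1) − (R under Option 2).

521

Option 1 (A − 24):
  A = 35 − 24 = 11
  H = 96
  E = -14 + 5·96 = 466
  R = 292 − 4·11 + 5·466 = 2578
Option 2 (H − 17):
  A = 35
  H = 96 − 17 = 79
  E = -14 + 5·79 = 381
  R = 292 − 4·35 + 5·381 = 2057
R: 2578 − 2057 = 521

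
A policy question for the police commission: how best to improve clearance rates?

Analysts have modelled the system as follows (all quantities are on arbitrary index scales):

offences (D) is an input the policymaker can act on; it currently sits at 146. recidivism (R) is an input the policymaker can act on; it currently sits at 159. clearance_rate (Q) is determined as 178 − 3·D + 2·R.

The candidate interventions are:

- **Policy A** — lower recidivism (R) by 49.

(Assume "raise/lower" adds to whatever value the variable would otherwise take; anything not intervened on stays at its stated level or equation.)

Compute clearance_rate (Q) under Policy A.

Policy A (R − 49):
  D = 146
  R = 159 − 49 = 110
  Q = 178 − 3·146 + 2·110 = -40

-40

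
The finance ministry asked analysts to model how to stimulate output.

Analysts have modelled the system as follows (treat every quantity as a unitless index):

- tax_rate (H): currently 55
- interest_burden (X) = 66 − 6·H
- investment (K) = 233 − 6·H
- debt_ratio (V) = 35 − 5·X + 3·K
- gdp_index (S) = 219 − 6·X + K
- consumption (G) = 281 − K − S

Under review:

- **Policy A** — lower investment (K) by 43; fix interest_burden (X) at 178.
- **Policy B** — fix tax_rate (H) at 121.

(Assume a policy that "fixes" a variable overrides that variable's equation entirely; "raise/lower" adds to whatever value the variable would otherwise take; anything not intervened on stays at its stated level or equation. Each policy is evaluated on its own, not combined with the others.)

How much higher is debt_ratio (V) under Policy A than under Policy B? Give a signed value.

-3131

Policy A (K − 43, X := 178):
  H = 55
  X = 178
  K = 233 − 6·55 (−43 from intervention) = -140
  V = 35 − 5·178 + 3·(-140) = -1275
Policy B (H := 121):
  H = 121
  X = 66 − 6·121 = -660
  K = 233 − 6·121 = -493
  V = 35 − 5·(-660) + 3·(-493) = 1856
V: -1275 − 1856 = -3131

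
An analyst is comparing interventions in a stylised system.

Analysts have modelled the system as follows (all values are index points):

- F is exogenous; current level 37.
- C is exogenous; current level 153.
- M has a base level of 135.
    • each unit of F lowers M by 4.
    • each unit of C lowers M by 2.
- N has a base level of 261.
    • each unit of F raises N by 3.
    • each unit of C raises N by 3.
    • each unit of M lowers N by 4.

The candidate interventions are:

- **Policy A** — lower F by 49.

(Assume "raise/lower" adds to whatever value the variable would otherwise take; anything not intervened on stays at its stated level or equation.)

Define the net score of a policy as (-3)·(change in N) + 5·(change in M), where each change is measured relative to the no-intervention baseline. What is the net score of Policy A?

3773

Baseline:
  F = 37
  C = 153
  M = 135 − 4·37 − 2·153 = -319
  N = 261 + 3·37 + 3·153 − 4·(-319) = 2107
Policy A (F − 49):
  F = 37 − 49 = -12
  C = 153
  M = 135 − 4·(-12) − 2·153 = -123
  N = 261 + 3·(-12) + 3·153 − 4·(-123) = 1176
ΔN = 1176 − 2107 = -931; ΔM = -123 − (-319) = 196
Score = (-3)·(-931) + 5·196 = 3773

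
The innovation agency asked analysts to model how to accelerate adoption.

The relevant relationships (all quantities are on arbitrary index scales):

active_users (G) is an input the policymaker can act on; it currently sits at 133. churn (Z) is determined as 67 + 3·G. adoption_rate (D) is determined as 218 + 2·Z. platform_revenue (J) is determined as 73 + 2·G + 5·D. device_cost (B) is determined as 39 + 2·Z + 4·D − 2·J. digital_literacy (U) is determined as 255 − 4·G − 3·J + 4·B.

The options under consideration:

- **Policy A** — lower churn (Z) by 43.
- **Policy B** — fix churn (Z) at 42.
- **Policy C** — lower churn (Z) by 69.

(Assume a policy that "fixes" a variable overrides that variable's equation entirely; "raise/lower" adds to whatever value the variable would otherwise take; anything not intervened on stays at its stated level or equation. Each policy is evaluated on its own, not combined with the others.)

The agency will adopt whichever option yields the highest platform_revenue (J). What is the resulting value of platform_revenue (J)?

Policy A (Z − 43):
  G = 133
  Z = 67 + 3·133 (−43 from intervention) = 423
  D = 218 + 2·423 = 1064
  J = 73 + 2·133 + 5·1064 = 5659
Policy B (Z := 42):
  G = 133
  Z = 42
  D = 218 + 2·42 = 302
  J = 73 + 2·133 + 5·302 = 1849
Policy C (Z − 69):
  G = 133
  Z = 67 + 3·133 (−69 from intervention) = 397
  D = 218 + 2·397 = 1012
  J = 73 + 2·133 + 5·1012 = 5399
Comparing — Policy A: J=5659, Policy B: J=1849, Policy C: J=5399. Highest is 5659 (Policy A).

5659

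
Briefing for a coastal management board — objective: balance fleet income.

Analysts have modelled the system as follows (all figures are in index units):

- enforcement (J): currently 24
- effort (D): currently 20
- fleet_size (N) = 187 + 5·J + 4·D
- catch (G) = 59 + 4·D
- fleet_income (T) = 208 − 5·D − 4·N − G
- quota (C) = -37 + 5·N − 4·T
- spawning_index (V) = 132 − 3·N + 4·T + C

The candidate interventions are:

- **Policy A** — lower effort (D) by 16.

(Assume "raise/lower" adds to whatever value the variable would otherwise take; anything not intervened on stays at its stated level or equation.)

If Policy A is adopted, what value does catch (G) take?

Policy A (D − 16):
  D = 20 − 16 = 4
  G = 59 + 4·4 = 75

75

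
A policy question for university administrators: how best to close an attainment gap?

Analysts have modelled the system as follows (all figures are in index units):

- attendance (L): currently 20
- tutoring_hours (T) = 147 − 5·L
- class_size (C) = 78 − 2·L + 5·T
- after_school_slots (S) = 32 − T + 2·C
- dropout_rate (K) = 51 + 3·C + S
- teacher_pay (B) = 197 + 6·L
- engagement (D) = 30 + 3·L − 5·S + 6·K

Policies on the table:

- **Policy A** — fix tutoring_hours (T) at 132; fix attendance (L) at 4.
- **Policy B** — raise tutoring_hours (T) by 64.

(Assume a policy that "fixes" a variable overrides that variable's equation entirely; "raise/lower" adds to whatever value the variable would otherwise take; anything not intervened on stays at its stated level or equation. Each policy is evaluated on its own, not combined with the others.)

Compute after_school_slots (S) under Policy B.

1107

Policy B (T + 64):
  L = 20
  T = 147 − 5·20 (+64 from intervention) = 111
  C = 78 − 2·20 + 5·111 = 593
  S = 32 − 111 + 2·593 = 1107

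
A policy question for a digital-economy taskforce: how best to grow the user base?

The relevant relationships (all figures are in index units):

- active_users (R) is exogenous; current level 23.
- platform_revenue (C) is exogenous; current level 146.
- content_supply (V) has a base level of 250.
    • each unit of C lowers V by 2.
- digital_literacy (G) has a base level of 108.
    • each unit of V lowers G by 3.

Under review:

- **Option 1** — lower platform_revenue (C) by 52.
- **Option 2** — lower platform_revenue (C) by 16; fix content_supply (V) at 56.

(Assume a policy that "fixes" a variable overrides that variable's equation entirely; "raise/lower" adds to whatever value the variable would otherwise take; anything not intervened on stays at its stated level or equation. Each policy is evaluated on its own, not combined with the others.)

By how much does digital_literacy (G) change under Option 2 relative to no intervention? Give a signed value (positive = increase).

Baseline:
  C = 146
  V = 250 − 2·146 = -42
  G = 108 − 3·(-42) = 234
Option 2 (C − 16, V := 56):
  C = 146 − 16 = 130
  V = 56
  G = 108 − 3·56 = -60
Change in G: -60 − 234 = -294

-294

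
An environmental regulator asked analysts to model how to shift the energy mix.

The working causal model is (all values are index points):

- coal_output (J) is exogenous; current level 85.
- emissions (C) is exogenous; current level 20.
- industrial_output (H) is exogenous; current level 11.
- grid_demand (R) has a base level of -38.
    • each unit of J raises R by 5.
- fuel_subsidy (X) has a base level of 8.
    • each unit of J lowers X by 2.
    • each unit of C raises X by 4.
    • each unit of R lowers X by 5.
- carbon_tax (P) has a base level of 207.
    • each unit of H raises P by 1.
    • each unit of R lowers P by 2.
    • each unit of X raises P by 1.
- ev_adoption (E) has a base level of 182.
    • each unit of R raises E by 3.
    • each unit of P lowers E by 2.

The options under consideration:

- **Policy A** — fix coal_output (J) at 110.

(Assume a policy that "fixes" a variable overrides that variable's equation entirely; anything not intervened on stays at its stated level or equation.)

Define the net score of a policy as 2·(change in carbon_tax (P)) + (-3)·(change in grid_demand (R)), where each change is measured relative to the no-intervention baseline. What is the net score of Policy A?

-2225

Baseline:
  J = 85
  C = 20
  H = 11
  R = -38 + 5·85 = 387
  X = 8 − 2·85 + 4·20 − 5·387 = -2017
  P = 207 + 11 − 2·387 + (-2017) = -2573
Policy A (J := 110):
  J = 110
  C = 20
  H = 11
  R = -38 + 5·110 = 512
  X = 8 − 2·110 + 4·20 − 5·512 = -2692
  P = 207 + 11 − 2·512 + (-2692) = -3498
ΔP = -3498 − (-2573) = -925; ΔR = 512 − 387 = 125
Score = 2·(-925) + (-3)·125 = -2225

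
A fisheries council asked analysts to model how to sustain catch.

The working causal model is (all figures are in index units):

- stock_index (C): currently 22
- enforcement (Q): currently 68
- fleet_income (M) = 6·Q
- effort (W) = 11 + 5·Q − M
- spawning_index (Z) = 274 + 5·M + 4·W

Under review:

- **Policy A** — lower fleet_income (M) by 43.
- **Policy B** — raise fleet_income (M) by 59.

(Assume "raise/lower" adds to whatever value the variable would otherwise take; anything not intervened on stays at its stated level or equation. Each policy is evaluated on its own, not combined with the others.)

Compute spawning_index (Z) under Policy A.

Policy A (M − 43):
  Q = 68
  M = 0 + 6·68 (−43 from intervention) = 365
  W = 11 + 5·68 − 365 = -14
  Z = 274 + 5·365 + 4·(-14) = 2043

2043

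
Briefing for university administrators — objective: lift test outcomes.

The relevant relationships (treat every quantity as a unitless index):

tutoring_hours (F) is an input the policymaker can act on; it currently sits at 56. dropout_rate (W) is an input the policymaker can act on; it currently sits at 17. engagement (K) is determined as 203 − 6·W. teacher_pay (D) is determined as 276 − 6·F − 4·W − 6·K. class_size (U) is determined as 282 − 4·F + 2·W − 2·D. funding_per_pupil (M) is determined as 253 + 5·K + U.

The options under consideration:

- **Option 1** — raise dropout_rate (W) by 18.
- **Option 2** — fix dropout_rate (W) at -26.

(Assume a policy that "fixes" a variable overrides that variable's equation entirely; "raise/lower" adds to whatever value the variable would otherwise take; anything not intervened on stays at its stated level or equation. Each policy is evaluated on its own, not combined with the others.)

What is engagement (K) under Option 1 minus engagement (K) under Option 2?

Option 1 (W + 18):
  W = 17 + 18 = 35
  K = 203 − 6·35 = -7
Option 2 (W := -26):
  W = -26
  K = 203 − 6·(-26) = 359
K: -7 − 359 = -366

-366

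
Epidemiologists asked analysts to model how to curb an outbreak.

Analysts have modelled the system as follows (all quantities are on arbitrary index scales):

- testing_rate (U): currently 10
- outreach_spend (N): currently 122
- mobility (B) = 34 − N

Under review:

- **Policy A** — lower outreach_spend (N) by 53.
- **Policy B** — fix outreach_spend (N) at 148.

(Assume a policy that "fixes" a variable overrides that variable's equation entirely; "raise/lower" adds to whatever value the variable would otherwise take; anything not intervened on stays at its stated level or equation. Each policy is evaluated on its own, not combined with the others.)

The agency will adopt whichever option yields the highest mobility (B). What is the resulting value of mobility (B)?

-35

Policy A (N − 53):
  N = 122 − 53 = 69
  B = 34 − 69 = -35
Policy B (N := 148):
  N = 148
  B = 34 − 148 = -114
Comparing — Policy A: B=-35, Policy B: B=-114. Highest is -35 (Policy A).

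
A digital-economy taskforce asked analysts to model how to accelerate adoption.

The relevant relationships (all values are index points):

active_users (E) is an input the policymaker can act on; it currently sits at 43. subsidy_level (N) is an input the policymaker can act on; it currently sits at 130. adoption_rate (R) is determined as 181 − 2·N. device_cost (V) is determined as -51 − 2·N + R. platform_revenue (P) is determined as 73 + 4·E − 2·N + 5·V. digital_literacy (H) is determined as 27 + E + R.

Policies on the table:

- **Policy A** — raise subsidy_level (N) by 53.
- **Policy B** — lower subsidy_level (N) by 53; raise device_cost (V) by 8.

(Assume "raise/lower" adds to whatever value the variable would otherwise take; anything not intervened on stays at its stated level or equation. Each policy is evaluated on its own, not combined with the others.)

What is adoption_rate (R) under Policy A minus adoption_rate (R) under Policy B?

Policy A (N + 53):
  N = 130 + 53 = 183
  R = 181 − 2·183 = -185
Policy B (N − 53, V + 8):
  N = 130 − 53 = 77
  R = 181 − 2·77 = 27
R: -185 − 27 = -212

-212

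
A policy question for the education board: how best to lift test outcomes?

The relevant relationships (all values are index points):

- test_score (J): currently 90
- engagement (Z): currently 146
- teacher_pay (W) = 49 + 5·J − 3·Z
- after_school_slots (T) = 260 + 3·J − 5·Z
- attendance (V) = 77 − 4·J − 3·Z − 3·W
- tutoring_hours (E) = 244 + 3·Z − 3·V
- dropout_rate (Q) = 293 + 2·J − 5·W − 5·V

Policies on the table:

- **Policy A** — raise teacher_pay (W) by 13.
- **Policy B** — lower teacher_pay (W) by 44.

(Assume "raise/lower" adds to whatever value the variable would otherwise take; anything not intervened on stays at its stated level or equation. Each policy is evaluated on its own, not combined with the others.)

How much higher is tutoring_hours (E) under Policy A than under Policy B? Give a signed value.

Policy A (W + 13):
  J = 90
  Z = 146
  W = 49 + 5·90 − 3·146 (+13 from intervention) = 74
  V = 77 − 4·90 − 3·146 − 3·74 = -943
  E = 244 + 3·146 − 3·(-943) = 3511
Policy B (W − 44):
  J = 90
  Z = 146
  W = 49 + 5·90 − 3·146 (−44 from intervention) = 17
  V = 77 − 4·90 − 3·146 − 3·17 = -772
  E = 244 + 3·146 − 3·(-772) = 2998
E: 3511 − 2998 = 513

513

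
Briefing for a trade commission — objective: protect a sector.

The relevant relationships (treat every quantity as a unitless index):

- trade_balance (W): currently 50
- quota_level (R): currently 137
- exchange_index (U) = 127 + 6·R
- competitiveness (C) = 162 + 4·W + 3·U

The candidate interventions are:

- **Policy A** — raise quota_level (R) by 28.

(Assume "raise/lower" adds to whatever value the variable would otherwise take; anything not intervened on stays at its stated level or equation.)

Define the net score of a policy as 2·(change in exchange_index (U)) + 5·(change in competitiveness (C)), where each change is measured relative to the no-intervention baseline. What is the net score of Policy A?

2856

Baseline:
  W = 50
  R = 137
  U = 127 + 6·137 = 949
  C = 162 + 4·50 + 3·949 = 3209
Policy A (R + 28):
  W = 50
  R = 137 + 28 = 165
  U = 127 + 6·165 = 1117
  C = 162 + 4·50 + 3·1117 = 3713
ΔU = 1117 − 949 = 168; ΔC = 3713 − 3209 = 504
Score = 2·168 + 5·504 = 2856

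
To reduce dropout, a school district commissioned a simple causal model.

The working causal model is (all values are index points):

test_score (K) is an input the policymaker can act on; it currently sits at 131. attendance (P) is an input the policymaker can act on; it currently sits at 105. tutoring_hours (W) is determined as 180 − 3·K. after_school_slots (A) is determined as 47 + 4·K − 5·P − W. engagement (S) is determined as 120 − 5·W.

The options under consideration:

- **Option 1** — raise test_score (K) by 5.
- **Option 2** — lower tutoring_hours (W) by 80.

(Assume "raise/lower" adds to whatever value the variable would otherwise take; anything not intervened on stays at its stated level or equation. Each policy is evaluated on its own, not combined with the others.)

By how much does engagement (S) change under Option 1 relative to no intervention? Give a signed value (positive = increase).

75

Baseline:
  K = 131
  W = 180 − 3·131 = -213
  S = 120 − 5·(-213) = 1185
Option 1 (K + 5):
  K = 131 + 5 = 136
  W = 180 − 3·136 = -228
  S = 120 − 5·(-228) = 1260
Change in S: 1260 − 1185 = 75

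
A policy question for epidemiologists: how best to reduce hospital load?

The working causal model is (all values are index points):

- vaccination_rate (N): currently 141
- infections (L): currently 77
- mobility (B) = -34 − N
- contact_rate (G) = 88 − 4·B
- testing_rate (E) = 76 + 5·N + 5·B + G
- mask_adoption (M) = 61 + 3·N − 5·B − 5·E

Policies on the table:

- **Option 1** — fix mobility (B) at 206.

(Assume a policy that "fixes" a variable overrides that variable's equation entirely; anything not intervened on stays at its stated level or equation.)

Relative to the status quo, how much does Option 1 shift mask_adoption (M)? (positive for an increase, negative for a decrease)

-3810

Baseline:
  N = 141
  B = -34 − 141 = -175
  G = 88 − 4·(-175) = 788
  E = 76 + 5·141 + 5·(-175) + 788 = 694
  M = 61 + 3·141 − 5·(-175) − 5·694 = -2111
Option 1 (B := 206):
  N = 141
  B = 206
  G = 88 − 4·206 = -736
  E = 76 + 5·141 + 5·206 + (-736) = 1075
  M = 61 + 3·141 − 5·206 − 5·1075 = -5921
Change in M: -5921 − (-2111) = -3810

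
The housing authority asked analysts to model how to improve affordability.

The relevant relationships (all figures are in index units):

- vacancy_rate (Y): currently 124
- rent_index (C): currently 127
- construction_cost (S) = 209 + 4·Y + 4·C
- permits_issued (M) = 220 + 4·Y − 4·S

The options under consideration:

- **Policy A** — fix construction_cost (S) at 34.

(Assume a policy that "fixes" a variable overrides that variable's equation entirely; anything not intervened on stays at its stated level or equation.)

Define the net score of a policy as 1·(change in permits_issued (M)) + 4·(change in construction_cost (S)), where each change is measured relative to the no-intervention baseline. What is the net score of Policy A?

0

Baseline:
  Y = 124
  C = 127
  S = 209 + 4·124 + 4·127 = 1213
  M = 220 + 4·124 − 4·1213 = -4136
Policy A (S := 34):
  Y = 124
  C = 127
  S = 34
  M = 220 + 4·124 − 4·34 = 580
ΔM = 580 − (-4136) = 4716; ΔS = 34 − 1213 = -1179
Score = 1·4716 + 4·(-1179) = 0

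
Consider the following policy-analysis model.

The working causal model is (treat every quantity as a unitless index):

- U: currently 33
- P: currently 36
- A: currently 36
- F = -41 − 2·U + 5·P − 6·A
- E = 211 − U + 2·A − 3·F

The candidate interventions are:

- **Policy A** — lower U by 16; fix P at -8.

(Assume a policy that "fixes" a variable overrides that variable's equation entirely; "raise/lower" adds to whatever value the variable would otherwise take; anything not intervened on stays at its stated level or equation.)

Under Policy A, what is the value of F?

Policy A (U − 16, P := -8):
  U = 33 − 16 = 17
  P = -8
  A = 36
  F = -41 − 2·17 + 5·(-8) − 6·36 = -331

-331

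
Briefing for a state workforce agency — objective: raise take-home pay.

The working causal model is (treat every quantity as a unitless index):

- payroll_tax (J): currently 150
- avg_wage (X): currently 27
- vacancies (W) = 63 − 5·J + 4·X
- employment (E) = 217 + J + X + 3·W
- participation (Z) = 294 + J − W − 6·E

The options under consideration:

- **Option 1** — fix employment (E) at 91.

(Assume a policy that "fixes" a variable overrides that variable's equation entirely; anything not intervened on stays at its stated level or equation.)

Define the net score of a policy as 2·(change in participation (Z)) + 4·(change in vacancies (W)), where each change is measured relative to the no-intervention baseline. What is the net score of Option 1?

-17208

Baseline:
  J = 150
  X = 27
  W = 63 − 5·150 + 4·27 = -579
  E = 217 + 150 + 27 + 3·(-579) = -1343
  Z = 294 + 150 − (-579) − 6·(-1343) = 9081
Option 1 (E := 91):
  J = 150
  X = 27
  W = 63 − 5·150 + 4·27 = -579
  E = 91
  Z = 294 + 150 − (-579) − 6·91 = 477
ΔZ = 477 − 9081 = -8604; ΔW = -579 − (-579) = 0
Score = 2·(-8604) + 4·0 = -17208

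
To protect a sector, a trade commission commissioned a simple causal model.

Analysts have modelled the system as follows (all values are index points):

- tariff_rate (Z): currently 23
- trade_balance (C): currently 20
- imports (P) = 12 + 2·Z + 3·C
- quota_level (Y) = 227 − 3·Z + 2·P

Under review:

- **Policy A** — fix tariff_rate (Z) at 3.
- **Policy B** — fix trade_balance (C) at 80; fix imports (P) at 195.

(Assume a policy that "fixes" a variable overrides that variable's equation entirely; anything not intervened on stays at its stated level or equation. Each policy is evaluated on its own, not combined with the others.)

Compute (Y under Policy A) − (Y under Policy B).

Policy A (Z := 3):
  Z = 3
  C = 20
  P = 12 + 2·3 + 3·20 = 78
  Y = 227 − 3·3 + 2·78 = 374
Policy B (C := 80, P := 195):
  Z = 23
  C = 80
  P = 195
  Y = 227 − 3·23 + 2·195 = 548
Y: 374 − 548 = -174

-174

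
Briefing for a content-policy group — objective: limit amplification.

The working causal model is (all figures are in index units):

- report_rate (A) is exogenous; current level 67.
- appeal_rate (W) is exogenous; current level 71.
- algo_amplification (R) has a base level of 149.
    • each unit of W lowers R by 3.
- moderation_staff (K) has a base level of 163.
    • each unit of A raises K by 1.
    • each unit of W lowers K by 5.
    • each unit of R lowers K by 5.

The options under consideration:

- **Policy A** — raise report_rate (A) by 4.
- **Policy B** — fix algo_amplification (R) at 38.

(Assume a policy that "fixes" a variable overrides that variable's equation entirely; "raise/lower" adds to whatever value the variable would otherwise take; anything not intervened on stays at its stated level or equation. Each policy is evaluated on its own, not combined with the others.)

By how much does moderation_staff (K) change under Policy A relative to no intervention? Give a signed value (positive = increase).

Baseline:
  A = 67
  W = 71
  R = 149 − 3·71 = -64
  K = 163 + 67 − 5·71 − 5·(-64) = 195
Policy A (A + 4):
  A = 67 + 4 = 71
  W = 71
  R = 149 − 3·71 = -64
  K = 163 + 71 − 5·71 − 5·(-64) = 199
Change in K: 199 − 195 = 4

4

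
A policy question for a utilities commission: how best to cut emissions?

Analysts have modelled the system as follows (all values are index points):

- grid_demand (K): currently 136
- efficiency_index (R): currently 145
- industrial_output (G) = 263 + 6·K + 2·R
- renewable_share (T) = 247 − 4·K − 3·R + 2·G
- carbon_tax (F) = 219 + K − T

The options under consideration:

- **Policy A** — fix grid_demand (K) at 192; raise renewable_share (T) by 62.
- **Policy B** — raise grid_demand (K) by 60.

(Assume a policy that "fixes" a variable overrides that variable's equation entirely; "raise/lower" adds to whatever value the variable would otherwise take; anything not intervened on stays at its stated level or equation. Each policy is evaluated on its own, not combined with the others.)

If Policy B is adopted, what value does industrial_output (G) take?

Policy B (K + 60):
  K = 136 + 60 = 196
  R = 145
  G = 263 + 6·196 + 2·145 = 1729

1729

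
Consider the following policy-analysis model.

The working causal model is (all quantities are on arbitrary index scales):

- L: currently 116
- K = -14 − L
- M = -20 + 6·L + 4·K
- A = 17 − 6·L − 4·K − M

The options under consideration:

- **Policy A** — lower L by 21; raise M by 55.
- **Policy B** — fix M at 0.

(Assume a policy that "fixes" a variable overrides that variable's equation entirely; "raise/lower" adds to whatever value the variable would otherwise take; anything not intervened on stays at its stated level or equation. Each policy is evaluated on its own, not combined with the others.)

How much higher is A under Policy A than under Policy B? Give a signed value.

Policy A (L − 21, M + 55):
  L = 116 − 21 = 95
  K = -14 − 95 = -109
  M = -20 + 6·95 + 4·(-109) (+55 from intervention) = 169
  A = 17 − 6·95 − 4·(-109) − 169 = -286
Policy B (M := 0):
  L = 116
  K = -14 − 116 = -130
  M = 0
  A = 17 − 6·116 − 4·(-130) − 0 = -159
A: -286 − (-159) = -127

-127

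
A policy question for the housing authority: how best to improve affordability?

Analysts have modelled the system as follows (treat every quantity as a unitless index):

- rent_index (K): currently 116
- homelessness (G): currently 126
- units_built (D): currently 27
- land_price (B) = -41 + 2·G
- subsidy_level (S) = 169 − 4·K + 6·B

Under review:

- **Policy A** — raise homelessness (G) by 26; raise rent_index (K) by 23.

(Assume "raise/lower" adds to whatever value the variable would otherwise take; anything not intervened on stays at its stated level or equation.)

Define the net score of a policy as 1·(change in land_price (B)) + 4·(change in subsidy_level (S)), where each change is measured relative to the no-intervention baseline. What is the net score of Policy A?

Baseline:
  K = 116
  G = 126
  B = -41 + 2·126 = 211
  S = 169 − 4·116 + 6·211 = 971
Policy A (G + 26, K + 23):
  K = 116 + 23 = 139
  G = 126 + 26 = 152
  B = -41 + 2·152 = 263
  S = 169 − 4·139 + 6·263 = 1191
ΔB = 263 − 211 = 52; ΔS = 1191 − 971 = 220
Score = 1·52 + 4·220 = 932

932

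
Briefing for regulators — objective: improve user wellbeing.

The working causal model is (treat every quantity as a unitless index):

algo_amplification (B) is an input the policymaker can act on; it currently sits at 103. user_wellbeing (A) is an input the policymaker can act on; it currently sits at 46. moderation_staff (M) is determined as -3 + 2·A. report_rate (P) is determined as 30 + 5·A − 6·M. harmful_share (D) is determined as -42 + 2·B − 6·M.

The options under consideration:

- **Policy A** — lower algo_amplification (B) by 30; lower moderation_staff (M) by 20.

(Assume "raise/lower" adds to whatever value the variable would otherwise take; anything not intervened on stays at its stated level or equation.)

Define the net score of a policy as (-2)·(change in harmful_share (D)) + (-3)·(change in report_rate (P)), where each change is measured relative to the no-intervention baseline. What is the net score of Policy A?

-480

Baseline:
  B = 103
  A = 46
  M = -3 + 2·46 = 89
  P = 30 + 5·46 − 6·89 = -274
  D = -42 + 2·103 − 6·89 = -370
Policy A (B − 30, M − 20):
  B = 103 − 30 = 73
  A = 46
  M = -3 + 2·46 (−20 from intervention) = 69
  P = 30 + 5·46 − 6·69 = -154
  D = -42 + 2·73 − 6·69 = -310
ΔD = -310 − (-370) = 60; ΔP = -154 − (-274) = 120
Score = (-2)·60 + (-3)·120 = -480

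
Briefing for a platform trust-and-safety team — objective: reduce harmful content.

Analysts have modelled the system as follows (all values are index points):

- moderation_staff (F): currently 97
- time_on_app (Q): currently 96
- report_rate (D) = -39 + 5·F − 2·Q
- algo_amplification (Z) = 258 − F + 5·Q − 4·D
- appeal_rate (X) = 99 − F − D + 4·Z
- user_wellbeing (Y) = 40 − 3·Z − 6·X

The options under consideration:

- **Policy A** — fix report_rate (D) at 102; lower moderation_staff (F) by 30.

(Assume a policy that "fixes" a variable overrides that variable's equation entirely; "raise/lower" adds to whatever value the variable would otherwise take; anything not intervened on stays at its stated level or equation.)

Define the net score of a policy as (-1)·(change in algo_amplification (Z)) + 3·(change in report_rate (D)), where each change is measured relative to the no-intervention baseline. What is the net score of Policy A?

Baseline:
  F = 97
  Q = 96
  D = -39 + 5·97 − 2·96 = 254
  Z = 258 − 97 + 5·96 − 4·254 = -375
Policy A (D := 102, F − 30):
  F = 97 − 30 = 67
  Q = 96
  D = 102
  Z = 258 − 67 + 5·96 − 4·102 = 263
ΔZ = 263 − (-375) = 638; ΔD = 102 − 254 = -152
Score = (-1)·638 + 3·(-152) = -1094

-1094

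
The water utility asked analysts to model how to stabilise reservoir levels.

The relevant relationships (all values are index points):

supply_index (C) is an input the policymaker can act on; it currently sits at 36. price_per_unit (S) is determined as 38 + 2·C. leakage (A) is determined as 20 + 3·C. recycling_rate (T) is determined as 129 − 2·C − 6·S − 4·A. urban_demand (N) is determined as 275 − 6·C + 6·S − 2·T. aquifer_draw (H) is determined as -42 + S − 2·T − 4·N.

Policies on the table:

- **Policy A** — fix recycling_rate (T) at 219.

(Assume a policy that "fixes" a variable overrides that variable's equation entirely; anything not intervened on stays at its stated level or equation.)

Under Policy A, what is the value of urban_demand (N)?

281

Policy A (T := 219):
  C = 36
  S = 38 + 2·36 = 110
  A = 20 + 3·36 = 128
  T = 219
  N = 275 − 6·36 + 6·110 − 2·219 = 281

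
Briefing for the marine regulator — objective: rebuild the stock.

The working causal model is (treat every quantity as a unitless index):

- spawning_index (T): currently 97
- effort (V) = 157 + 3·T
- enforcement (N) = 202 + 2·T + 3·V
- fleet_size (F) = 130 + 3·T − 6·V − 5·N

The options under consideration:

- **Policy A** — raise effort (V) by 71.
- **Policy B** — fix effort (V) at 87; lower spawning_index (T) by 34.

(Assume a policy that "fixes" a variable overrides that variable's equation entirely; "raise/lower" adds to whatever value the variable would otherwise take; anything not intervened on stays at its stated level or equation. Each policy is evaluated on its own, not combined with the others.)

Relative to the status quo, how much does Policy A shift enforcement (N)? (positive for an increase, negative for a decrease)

Baseline:
  T = 97
  V = 157 + 3·97 = 448
  N = 202 + 2·97 + 3·448 = 1740
Policy A (V + 71):
  T = 97
  V = 157 + 3·97 (+71 from intervention) = 519
  N = 202 + 2·97 + 3·519 = 1953
Change in N: 1953 − 1740 = 213

213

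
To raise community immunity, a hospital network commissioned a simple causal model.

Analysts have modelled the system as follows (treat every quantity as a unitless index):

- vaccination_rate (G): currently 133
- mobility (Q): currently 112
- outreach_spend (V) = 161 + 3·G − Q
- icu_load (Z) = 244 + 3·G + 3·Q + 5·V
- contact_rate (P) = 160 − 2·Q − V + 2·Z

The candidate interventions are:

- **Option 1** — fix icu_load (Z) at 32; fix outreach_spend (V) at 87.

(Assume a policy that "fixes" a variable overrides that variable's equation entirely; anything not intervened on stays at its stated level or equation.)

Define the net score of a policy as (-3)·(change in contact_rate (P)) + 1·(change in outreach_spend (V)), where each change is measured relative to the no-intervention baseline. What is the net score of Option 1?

Baseline:
  G = 133
  Q = 112
  V = 161 + 3·133 − 112 = 448
  Z = 244 + 3·133 + 3·112 + 5·448 = 3219
  P = 160 − 2·112 − 448 + 2·3219 = 5926
Option 1 (Z := 32, V := 87):
  G = 133
  Q = 112
  V = 87
  Z = 32
  P = 160 − 2·112 − 87 + 2·32 = -87
ΔP = -87 − 5926 = -6013; ΔV = 87 − 448 = -361
Score = (-3)·(-6013) + 1·(-361) = 17678

17678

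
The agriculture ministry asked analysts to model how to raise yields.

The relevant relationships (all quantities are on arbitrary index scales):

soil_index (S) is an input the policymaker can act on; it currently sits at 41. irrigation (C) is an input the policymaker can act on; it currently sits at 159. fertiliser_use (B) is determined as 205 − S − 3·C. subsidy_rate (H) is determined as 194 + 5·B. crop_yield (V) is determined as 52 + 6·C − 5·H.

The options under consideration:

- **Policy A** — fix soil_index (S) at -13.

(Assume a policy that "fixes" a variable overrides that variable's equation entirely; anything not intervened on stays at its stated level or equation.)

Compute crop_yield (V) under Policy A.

6511

Policy A (S := -13):
  S = -13
  C = 159
  B = 205 − (-13) − 3·159 = -259
  H = 194 + 5·(-259) = -1101
  V = 52 + 6·159 − 5·(-1101) = 6511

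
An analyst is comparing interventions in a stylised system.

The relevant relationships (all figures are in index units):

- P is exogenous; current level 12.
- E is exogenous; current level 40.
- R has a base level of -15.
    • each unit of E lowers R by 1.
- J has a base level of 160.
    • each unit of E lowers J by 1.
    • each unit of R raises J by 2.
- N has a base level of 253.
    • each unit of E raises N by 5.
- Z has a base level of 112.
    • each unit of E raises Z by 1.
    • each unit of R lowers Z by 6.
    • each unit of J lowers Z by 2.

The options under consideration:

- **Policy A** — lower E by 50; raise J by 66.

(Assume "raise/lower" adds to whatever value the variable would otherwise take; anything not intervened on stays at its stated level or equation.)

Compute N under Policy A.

203

Policy A (E − 50, J + 66):
  E = 40 − 50 = -10
  N = 253 + 5·(-10) = 203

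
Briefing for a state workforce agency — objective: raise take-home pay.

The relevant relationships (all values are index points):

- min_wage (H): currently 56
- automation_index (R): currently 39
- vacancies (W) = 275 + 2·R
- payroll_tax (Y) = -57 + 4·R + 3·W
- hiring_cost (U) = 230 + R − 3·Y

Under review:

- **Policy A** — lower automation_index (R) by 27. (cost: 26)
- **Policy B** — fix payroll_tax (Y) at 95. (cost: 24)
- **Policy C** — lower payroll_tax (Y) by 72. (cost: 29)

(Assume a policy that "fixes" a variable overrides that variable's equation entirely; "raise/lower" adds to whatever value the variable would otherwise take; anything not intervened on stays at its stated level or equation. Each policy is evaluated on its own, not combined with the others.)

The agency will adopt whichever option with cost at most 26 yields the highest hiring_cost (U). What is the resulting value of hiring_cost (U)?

Policy A (R − 27):
  R = 39 − 27 = 12
  W = 275 + 2·12 = 299
  Y = -57 + 4·12 + 3·299 = 888
  U = 230 + 12 − 3·888 = -2422
Policy B (Y := 95):
  R = 39
  W = 275 + 2·39 = 353
  Y = 95
  U = 230 + 39 − 3·95 = -16
Comparing — Policy A: U=-2422, Policy B: U=-16. Highest is -16 (Policy B).

-16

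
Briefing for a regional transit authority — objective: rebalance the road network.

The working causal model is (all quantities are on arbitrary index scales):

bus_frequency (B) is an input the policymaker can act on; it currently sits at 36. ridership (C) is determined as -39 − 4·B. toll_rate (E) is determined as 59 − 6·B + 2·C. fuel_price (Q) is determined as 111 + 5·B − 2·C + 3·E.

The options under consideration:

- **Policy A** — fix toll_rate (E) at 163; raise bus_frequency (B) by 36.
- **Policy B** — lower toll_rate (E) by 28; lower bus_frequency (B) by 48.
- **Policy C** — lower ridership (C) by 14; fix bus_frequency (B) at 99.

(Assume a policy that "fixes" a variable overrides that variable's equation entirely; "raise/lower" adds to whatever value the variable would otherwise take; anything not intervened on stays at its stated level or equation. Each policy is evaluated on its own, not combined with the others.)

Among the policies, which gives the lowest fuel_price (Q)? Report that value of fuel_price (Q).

-2795

Policy A (E := 163, B + 36):
  B = 36 + 36 = 72
  C = -39 − 4·72 = -327
  E = 163
  Q = 111 + 5·72 − 2·(-327) + 3·163 = 1614
Policy B (E − 28, B − 48):
  B = 36 − 48 = -12
  C = -39 − 4·(-12) = 9
  E = 59 − 6·(-12) + 2·9 (−28 from intervention) = 121
  Q = 111 + 5·(-12) − 2·9 + 3·121 = 396
Policy C (C − 14, B := 99):
  B = 99
  C = -39 − 4·99 (−14 from intervention) = -449
  E = 59 − 6·99 + 2·(-449) = -1433
  Q = 111 + 5·99 − 2·(-449) + 3·(-1433) = -2795
Comparing — Policy A: Q=1614, Policy B: Q=396, Policy C: Q=-2795. Lowest is -2795 (Policy C).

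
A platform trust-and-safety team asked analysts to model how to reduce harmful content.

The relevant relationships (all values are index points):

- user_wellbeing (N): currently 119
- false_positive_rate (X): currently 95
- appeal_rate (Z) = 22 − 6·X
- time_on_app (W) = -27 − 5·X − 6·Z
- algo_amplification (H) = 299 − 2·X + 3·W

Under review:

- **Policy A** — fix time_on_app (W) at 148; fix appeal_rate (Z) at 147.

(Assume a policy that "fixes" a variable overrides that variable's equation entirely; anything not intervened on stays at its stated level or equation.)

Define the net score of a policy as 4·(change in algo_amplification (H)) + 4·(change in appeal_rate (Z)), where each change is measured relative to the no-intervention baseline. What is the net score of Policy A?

-28876

Baseline:
  X = 95
  Z = 22 − 6·95 = -548
  W = -27 − 5·95 − 6·(-548) = 2786
  H = 299 − 2·95 + 3·2786 = 8467
Policy A (W := 148, Z := 147):
  X = 95
  Z = 147
  W = 148
  H = 299 − 2·95 + 3·148 = 553
ΔH = 553 − 8467 = -7914; ΔZ = 147 − (-548) = 695
Score = 4·(-7914) + 4·695 = -28876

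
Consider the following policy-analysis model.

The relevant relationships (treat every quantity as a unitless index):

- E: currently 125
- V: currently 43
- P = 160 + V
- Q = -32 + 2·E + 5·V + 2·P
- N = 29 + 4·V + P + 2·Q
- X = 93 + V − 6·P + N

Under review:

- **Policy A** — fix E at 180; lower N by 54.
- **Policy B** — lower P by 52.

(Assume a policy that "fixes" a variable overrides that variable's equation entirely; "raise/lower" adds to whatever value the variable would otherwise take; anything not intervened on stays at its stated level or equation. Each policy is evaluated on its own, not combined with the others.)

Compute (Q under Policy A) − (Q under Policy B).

Policy A (E := 180, N − 54):
  E = 180
  V = 43
  P = 160 + 43 = 203
  Q = -32 + 2·180 + 5·43 + 2·203 = 949
Policy B (P − 52):
  E = 125
  V = 43
  P = 160 + 43 (−52 from intervention) = 151
  Q = -32 + 2·125 + 5·43 + 2·151 = 735
Q: 949 − 735 = 214

214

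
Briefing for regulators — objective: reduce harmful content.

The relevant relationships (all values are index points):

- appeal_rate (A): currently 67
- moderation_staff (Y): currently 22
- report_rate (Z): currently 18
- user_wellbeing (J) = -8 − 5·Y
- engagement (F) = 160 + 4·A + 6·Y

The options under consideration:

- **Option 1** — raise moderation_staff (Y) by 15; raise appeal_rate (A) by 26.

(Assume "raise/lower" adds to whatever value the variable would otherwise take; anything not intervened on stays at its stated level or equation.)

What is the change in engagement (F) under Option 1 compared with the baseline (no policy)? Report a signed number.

194

Baseline:
  A = 67
  Y = 22
  F = 160 + 4·67 + 6·22 = 560
Option 1 (Y + 15, A + 26):
  A = 67 + 26 = 93
  Y = 22 + 15 = 37
  F = 160 + 4·93 + 6·37 = 754
Change in F: 754 − 560 = 194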